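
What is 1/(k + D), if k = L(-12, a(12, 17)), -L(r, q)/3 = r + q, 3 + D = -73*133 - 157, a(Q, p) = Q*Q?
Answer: -1/10265 ≈ -9.7418e-5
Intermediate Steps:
a(Q, p) = Q**2
D = -9869 (D = -3 + (-73*133 - 157) = -3 + (-9709 - 157) = -3 - 9866 = -9869)
L(r, q) = -3*q - 3*r (L(r, q) = -3*(r + q) = -3*(q + r) = -3*q - 3*r)
k = -396 (k = -3*12**2 - 3*(-12) = -3*144 + 36 = -432 + 36 = -396)
1/(k + D) = 1/(-396 - 9869) = 1/(-10265) = -1/10265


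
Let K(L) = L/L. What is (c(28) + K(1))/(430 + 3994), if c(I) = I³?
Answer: 21953/4424 ≈ 4.9622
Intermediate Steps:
K(L) = 1
(c(28) + K(1))/(430 + 3994) = (28³ + 1)/(430 + 3994) = (21952 + 1)/4424 = 21953*(1/4424) = 21953/4424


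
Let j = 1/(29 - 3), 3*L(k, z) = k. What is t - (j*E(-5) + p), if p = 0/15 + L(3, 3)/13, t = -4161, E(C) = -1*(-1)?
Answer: -108189/26 ≈ -4161.1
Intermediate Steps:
L(k, z) = k/3
E(C) = 1
j = 1/26 ≈ 0.038462
p = 1/13 (p = 0/15 + ((1/3)*3)/13 = 0*(1/15) + 1*(1/13) = 0 + 1/13 = 1/13 ≈ 0.076923)
t - (j*E(-5) + p) = -4161 - ((1/26)*1 + 1/13) = -4161 - (1/26 + 1/13) = -4161 - 1*3/26 = -4161 - 3/26 = -108189/26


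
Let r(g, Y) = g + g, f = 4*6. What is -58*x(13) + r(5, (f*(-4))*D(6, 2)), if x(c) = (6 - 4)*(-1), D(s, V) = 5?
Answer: 126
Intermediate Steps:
f = 24
x(c) = -2 (x(c) = 2*(-1) = -2)
r(g, Y) = 2*g
-58*x(13) + r(5, (f*(-4))*D(6, 2)) = -58*(-2) + 2*5 = 116 + 10 = 126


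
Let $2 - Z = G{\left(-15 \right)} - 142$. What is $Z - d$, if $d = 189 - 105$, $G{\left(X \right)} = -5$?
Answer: $65$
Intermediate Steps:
$Z = 149$ ($Z = 2 - \left(-5 - 142\right) = 2 - -147 = 2 + 147 = 149$)
$d = 84$ ($d = 189 - 105 = 84$)
$Z - d = 149 - 84 = 65$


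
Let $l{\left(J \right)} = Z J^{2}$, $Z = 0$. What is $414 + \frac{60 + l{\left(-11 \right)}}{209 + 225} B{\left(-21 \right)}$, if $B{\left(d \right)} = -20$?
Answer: $\frac{89238}{217} \approx 411.23$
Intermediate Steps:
$l{\left(J \right)} = 0$ ($l{\left(J \right)} = 0 J^{2} = 0$)
$414 + \frac{60 + l{\left(-11 \right)}}{209 + 225} B{\left(-21 \right)} = 414 + \frac{60 + 0}{209 + 225} \left(-20\right) = 414 + \frac{60}{434} \left(-20\right) = 414 + 60 \cdot \frac{1}{434} \left(-20\right) = 414 + \frac{30}{217} \left(-20\right) = 414 - \frac{600}{217} = \frac{89238}{217}$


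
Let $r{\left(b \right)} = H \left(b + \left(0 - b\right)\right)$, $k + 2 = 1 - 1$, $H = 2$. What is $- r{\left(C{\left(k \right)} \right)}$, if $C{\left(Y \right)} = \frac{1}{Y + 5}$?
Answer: $0$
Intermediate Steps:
$k = -2$ ($k = -2 + \left(1 - 1\right) = -2 + 0 = -2$)
$C{\left(Y \right)} = \frac{1}{5 + Y}$
$r{\left(b \right)} = 0$ ($r{\left(b \right)} = 2 \left(b + \left(0 - b\right)\right) = 2 \left(b - b\right) = 2 \cdot 0 = 0$)
$- r{\left(C{\left(k \right)} \right)} = \left(-1\right) 0 = 0$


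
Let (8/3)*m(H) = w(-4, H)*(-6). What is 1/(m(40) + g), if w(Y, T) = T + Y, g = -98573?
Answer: -1/98654 ≈ -1.0136e-5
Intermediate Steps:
m(H) = 9 - 9*H/4 (m(H) = 3*((H - 4)*(-6))/8 = 3*((-4 + H)*(-6))/8 = 3*(24 - 6*H)/8 = 9 - 9*H/4)
1/(m(40) + g) = 1/((9 - 9/4*40) - 98573) = 1/((9 - 90) - 98573) = 1/(-81 - 98573) = 1/(-98654) = -1/98654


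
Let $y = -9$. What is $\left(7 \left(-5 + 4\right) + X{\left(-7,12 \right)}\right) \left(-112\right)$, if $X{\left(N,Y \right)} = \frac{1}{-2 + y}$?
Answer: $\frac{8736}{11} \approx 794.18$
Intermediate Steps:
$X{\left(N,Y \right)} = - \frac{1}{11}$ ($X{\left(N,Y \right)} = \frac{1}{-2 - 9} = \frac{1}{-11} = - \frac{1}{11}$)
$\left(7 \left(-5 + 4\right) + X{\left(-7,12 \right)}\right) \left(-112\right) = \left(7 \left(-5 + 4\right) - \frac{1}{11}\right) \left(-112\right) = \left(7 \left(-1\right) - \frac{1}{11}\right) \left(-112\right) = \left(-7 - \frac{1}{11}\right) \left(-112\right) = \left(- \frac{78}{11}\right) \left(-112\right) = \frac{8736}{11}$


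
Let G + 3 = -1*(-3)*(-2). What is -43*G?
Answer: 387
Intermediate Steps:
G = -9 (G = -3 - 1*(-3)*(-2) = -3 + 3*(-2) = -3 - 6 = -9)
-43*G = -43*(-9) = 387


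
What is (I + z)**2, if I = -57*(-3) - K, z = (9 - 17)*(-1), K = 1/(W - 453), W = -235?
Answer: 15166661409/473344 ≈ 32042.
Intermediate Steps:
K = -1/688 (K = 1/(-235 - 453) = 1/(-688) = -1/688 ≈ -0.0014535)
z = 8 (z = -8*(-1) = 8)
I = 117649/688 (I = -57*(-3) - 1*(-1/688) = 171 + 1/688 = 117649/688 ≈ 171.00)
(I + z)**2 = (117649/688 + 8)**2 = (123153/688)**2 = 15166661409/473344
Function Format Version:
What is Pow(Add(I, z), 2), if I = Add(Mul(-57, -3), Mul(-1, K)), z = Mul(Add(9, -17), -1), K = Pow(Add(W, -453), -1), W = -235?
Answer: Rational(15166661409, 473344) ≈ 32042.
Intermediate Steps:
K = Rational(-1, 688) (K = Pow(Add(-235, -453), -1) = Pow(-688, -1) = Rational(-1, 688) ≈ -0.0014535)
z = 8 (z = Mul(-8, -1) = 8)
I = Rational(117649, 688) (I = Add(Mul(-57, -3), Mul(-1, Rational(-1, 688))) = Add(171, Rational(1, 688)) = Rational(117649, 688) ≈ 171.00)
Pow(Add(I, z), 2) = Pow(Add(Rational(117649, 688), 8), 2) = Pow(Rational(123153, 688), 2) = Rational(15166661409, 473344)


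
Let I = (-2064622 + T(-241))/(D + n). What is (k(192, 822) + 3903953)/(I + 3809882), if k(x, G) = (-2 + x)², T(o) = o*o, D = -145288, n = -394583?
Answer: 709040117721/685615603921 ≈ 1.0342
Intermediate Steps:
T(o) = o²
I = 668847/179957 (I = (-2064622 + (-241)²)/(-145288 - 394583) = (-2064622 + 58081)/(-539871) = -2006541*(-1/539871) = 668847/179957 ≈ 3.7167)
(k(192, 822) + 3903953)/(I + 3809882) = ((-2 + 192)² + 3903953)/(668847/179957 + 3809882) = (190² + 3903953)/(685615603921/179957) = (36100 + 3903953)*(179957/685615603921) = 3940053*(179957/685615603921) = 709040117721/685615603921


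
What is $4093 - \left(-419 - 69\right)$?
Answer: $4581$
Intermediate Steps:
$4093 - \left(-419 - 69\right) = 4093 - -488 = 4093 + 488 = 4581$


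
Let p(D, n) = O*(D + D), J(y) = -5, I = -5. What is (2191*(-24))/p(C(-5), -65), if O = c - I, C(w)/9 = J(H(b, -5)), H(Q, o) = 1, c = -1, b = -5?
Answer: 2191/15 ≈ 146.07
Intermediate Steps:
C(w) = -45 (C(w) = 9*(-5) = -45)
O = 4 (O = -1 - 1*(-5) = -1 + 5 = 4)
p(D, n) = 8*D (p(D, n) = 4*(D + D) = 4*(2*D) = 8*D)
(2191*(-24))/p(C(-5), -65) = (2191*(-24))/((8*(-45))) = -52584/(-360) = -52584*(-1/360) = 2191/15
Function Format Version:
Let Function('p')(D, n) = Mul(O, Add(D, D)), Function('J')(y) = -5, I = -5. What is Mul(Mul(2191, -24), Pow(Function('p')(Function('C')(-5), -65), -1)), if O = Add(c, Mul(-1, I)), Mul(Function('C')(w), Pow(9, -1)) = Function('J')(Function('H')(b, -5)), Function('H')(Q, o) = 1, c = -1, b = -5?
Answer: Rational(2191, 15) ≈ 146.07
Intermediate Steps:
Function('C')(w) = -45 (Function('C')(w) = Mul(9, -5) = -45)
O = 4 (O = Add(-1, Mul(-1, -5)) = Add(-1, 5) = 4)
Function('p')(D, n) = Mul(8, D) (Function('p')(D, n) = Mul(4, Add(D, D)) = Mul(4, Mul(2, D)) = Mul(8, D))
Mul(Mul(2191, -24), Pow(Function('p')(Function('C')(-5), -65), -1)) = Mul(Mul(2191, -24), Pow(Mul(8, -45), -1)) = Mul(-52584, Pow(-360, -1)) = Mul(-52584, Rational(-1, 360)) = Rational(2191, 15)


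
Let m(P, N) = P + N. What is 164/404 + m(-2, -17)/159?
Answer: 4600/16059 ≈ 0.28644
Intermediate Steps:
m(P, N) = N + P
164/404 + m(-2, -17)/159 = 164/404 + (-17 - 2)/159 = 164*(1/404) - 19*1/159 = 41/101 - 19/159 = 4600/16059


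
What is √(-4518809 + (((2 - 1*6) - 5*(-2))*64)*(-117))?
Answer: I*√4563737 ≈ 2136.3*I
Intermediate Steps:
√(-4518809 + (((2 - 1*6) - 5*(-2))*64)*(-117)) = √(-4518809 + (((2 - 6) + 10)*64)*(-117)) = √(-4518809 + ((-4 + 10)*64)*(-117)) = √(-4518809 + (6*64)*(-117)) = √(-4518809 + 384*(-117)) = √(-4518809 - 44928) = √(-4563737) = I*√4563737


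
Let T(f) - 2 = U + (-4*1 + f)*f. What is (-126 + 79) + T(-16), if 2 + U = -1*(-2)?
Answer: 275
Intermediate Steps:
U = 0 (U = -2 - 1*(-2) = -2 + 2 = 0)
T(f) = 2 + f*(-4 + f) (T(f) = 2 + (0 + (-4*1 + f)*f) = 2 + (0 + (-4 + f)*f) = 2 + (0 + f*(-4 + f)) = 2 + f*(-4 + f))
(-126 + 79) + T(-16) = (-126 + 79) + (2 + (-16)² - 4*(-16)) = -47 + (2 + 256 + 64) = -47 + 322 = 275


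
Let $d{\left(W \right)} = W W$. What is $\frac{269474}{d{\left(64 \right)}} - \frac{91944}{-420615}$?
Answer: $\frac{6317856063}{95713280} \approx 66.008$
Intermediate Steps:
$d{\left(W \right)} = W^{2}$
$\frac{269474}{d{\left(64 \right)}} - \frac{91944}{-420615} = \frac{269474}{64^{2}} - \frac{91944}{-420615} = \frac{269474}{4096} - - \frac{10216}{46735} = 269474 \cdot \frac{1}{4096} + \frac{10216}{46735} = \frac{134737}{2048} + \frac{10216}{46735} = \frac{6317856063}{95713280}$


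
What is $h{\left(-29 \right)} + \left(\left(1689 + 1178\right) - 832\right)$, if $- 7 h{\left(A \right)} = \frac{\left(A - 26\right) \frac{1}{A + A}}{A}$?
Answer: $\frac{23960145}{11774} \approx 2035.0$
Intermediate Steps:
$h{\left(A \right)} = - \frac{-26 + A}{14 A^{2}}$ ($h{\left(A \right)} = - \frac{\frac{A - 26}{A + A} \frac{1}{A}}{7} = - \frac{\frac{-26 + A}{2 A} \frac{1}{A}}{7} = - \frac{\frac{1}{2} \frac{1}{A^{2}} \left(-26 + A\right)}{7} = - \frac{-26 + A}{14 A^{2}}$)
$h{\left(-29 \right)} + \left(\left(1689 + 1178\right) - 832\right) = \frac{26 - -29}{14 \cdot 841} + \left(\left(1689 + 1178\right) - 832\right) = \frac{1}{14} \cdot \frac{1}{841} \left(26 + 29\right) + \left(2867 - 832\right) = \frac{1}{14} \cdot \frac{1}{841} \cdot 55 + 2035 = \frac{55}{11774} + 2035 = \frac{23960145}{11774}$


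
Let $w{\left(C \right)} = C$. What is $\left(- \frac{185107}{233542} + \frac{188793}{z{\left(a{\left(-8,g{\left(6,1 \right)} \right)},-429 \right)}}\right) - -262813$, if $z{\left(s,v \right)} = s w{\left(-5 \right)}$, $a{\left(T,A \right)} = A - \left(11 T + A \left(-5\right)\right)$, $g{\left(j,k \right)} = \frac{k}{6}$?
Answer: $\frac{27268980305049}{103926190} \approx 2.6239 \cdot 10^{5}$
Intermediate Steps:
$g{\left(j,k \right)} = \frac{k}{6}$ ($g{\left(j,k \right)} = k \frac{1}{6} = \frac{k}{6}$)
$a{\left(T,A \right)} = - 11 T + 6 A$ ($a{\left(T,A \right)} = A - \left(11 T - 5 A\right) = A - \left(- 5 A + 11 T\right) = A + \left(- 11 T + 5 A\right) = - 11 T + 6 A$)
$z{\left(s,v \right)} = - 5 s$ ($z{\left(s,v \right)} = s \left(-5\right) = - 5 s$)
$\left(- \frac{185107}{233542} + \frac{188793}{z{\left(a{\left(-8,g{\left(6,1 \right)} \right)},-429 \right)}}\right) - -262813 = \left(- \frac{185107}{233542} + \frac{188793}{\left(-5\right) \left(\left(-11\right) \left(-8\right) + 6 \cdot \frac{1}{6} \cdot 1\right)}\right) - -262813 = \left(\left(-185107\right) \frac{1}{233542} + \frac{188793}{\left(-5\right) \left(88 + 6 \cdot \frac{1}{6}\right)}\right) + 262813 = \left(- \frac{185107}{233542} + \frac{188793}{\left(-5\right) \left(88 + 1\right)}\right) + 262813 = \left(- \frac{185107}{233542} + \frac{188793}{\left(-5\right) 89}\right) + 262813 = \left(- \frac{185107}{233542} + \frac{188793}{-445}\right) + 262813 = \left(- \frac{185107}{233542} + 188793 \left(- \frac{1}{445}\right)\right) + 262813 = \left(- \frac{185107}{233542} - \frac{188793}{445}\right) + 262813 = - \frac{44173467421}{103926190} + 262813 = \frac{27268980305049}{103926190}$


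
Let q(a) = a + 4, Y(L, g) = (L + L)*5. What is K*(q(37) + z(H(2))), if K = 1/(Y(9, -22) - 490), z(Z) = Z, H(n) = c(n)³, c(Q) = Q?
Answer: -49/400 ≈ -0.12250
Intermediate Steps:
Y(L, g) = 10*L (Y(L, g) = (2*L)*5 = 10*L)
H(n) = n³
K = -1/400 (K = 1/(10*9 - 490) = 1/(90 - 490) = 1/(-400) = -1/400 ≈ -0.0025000)
q(a) = 4 + a
K*(q(37) + z(H(2))) = -((4 + 37) + 2³)/400 = -(41 + 8)/400 = -1/400*49 = -49/400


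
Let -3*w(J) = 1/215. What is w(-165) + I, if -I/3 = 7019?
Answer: -13581766/645 ≈ -21057.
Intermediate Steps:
I = -21057 (I = -3*7019 = -21057)
w(J) = -1/645 (w(J) = -⅓/215 = -⅓*1/215 = -1/645)
w(-165) + I = -1/645 - 21057 = -13581766/645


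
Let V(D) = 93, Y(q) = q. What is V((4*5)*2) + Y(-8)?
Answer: 85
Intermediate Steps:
V((4*5)*2) + Y(-8) = 93 - 8 = 85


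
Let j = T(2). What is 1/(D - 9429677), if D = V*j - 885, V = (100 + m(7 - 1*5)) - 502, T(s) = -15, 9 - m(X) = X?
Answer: -1/9424637 ≈ -1.0610e-7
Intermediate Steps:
m(X) = 9 - X
j = -15
V = -395 (V = (100 + (9 - (7 - 1*5))) - 502 = (100 + (9 - (7 - 5))) - 502 = (100 + (9 - 1*2)) - 502 = (100 + (9 - 2)) - 502 = (100 + 7) - 502 = 107 - 502 = -395)
D = 5040 (D = -395*(-15) - 885 = 5925 - 885 = 5040)
1/(D - 9429677) = 1/(5040 - 9429677) = 1/(-9424637) = -1/9424637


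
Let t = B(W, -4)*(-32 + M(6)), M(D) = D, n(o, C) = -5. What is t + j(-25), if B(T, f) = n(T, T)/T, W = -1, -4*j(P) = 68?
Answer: -147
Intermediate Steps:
j(P) = -17 (j(P) = -¼*68 = -17)
B(T, f) = -5/T
t = -130 (t = (-5/(-1))*(-32 + 6) = -5*(-1)*(-26) = 5*(-26) = -130)
t + j(-25) = -130 - 17 = -147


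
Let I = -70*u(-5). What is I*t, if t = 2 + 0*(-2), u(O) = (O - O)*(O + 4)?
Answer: 0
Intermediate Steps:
u(O) = 0 (u(O) = 0*(4 + O) = 0)
t = 2 (t = 2 + 0 = 2)
I = 0 (I = -70*0 = 0)
I*t = 0*2 = 0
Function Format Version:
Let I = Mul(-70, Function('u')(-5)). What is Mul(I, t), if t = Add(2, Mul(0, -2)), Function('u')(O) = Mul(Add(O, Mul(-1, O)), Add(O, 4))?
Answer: 0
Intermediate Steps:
Function('u')(O) = 0 (Function('u')(O) = Mul(0, Add(4, O)) = 0)
t = 2 (t = Add(2, 0) = 2)
I = 0 (I = Mul(-70, 0) = 0)
Mul(I, t) = Mul(0, 2) = 0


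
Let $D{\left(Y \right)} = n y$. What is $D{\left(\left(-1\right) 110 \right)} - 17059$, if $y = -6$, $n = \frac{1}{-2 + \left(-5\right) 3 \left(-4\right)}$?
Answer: $- \frac{494714}{29} \approx -17059.0$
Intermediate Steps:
$n = \frac{1}{58}$ ($n = \frac{1}{-2 - -60} = \frac{1}{-2 + 60} = \frac{1}{58} \approx 0.017241$)
$D{\left(Y \right)} = - \frac{3}{29}$ ($D{\left(Y \right)} = \frac{1}{58} \left(-6\right) = - \frac{3}{29}$)
$D{\left(\left(-1\right) 110 \right)} - 17059 = - \frac{3}{29} - 17059 = - \frac{494714}{29}$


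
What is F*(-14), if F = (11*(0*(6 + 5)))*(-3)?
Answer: 0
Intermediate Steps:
F = 0 (F = (11*(0*11))*(-3) = (11*0)*(-3) = 0*(-3) = 0)
F*(-14) = 0*(-14) = 0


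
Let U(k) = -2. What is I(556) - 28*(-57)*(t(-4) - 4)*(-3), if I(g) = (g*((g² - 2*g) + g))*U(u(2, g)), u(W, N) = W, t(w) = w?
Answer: -343102656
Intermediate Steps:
I(g) = -2*g*(g² - g) (I(g) = (g*((g² - 2*g) + g))*(-2) = (g*(g² - g))*(-2) = -2*g*(g² - g))
I(556) - 28*(-57)*(t(-4) - 4)*(-3) = 2*556²*(1 - 1*556) - 28*(-57)*(-4 - 4)*(-3) = 2*309136*(1 - 556) - (-1596)*(-8*(-3)) = 2*309136*(-555) - (-1596)*24 = -343140960 - 1*(-38304) = -343140960 + 38304 = -343102656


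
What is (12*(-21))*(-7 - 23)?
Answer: 7560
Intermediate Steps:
(12*(-21))*(-7 - 23) = -252*(-30) = 7560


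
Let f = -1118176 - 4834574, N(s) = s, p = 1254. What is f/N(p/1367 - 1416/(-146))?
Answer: -99005145875/176563 ≈ -5.6074e+5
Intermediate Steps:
f = -5952750
f/N(p/1367 - 1416/(-146)) = -5952750/(1254/1367 - 1416/(-146)) = -5952750/(1254*(1/1367) - 1416*(-1/146)) = -5952750/(1254/1367 + 708/73) = -5952750/1059378/99791 = -5952750*99791/1059378 = -99005145875/176563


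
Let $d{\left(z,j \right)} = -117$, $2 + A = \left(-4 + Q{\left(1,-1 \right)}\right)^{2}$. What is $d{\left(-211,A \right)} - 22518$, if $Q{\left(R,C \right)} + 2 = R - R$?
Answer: $-22635$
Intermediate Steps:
$Q{\left(R,C \right)} = -2$ ($Q{\left(R,C \right)} = -2 + \left(R - R\right) = -2 + 0 = -2$)
$A = 34$ ($A = -2 + \left(-4 - 2\right)^{2} = -2 + \left(-6\right)^{2} = -2 + 36 = 34$)
$d{\left(-211,A \right)} - 22518 = -117 - 22518 = -22635$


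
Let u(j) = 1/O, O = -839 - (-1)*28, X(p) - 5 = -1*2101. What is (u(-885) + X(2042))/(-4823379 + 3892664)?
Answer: 1699857/754809865 ≈ 0.0022520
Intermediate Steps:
X(p) = -2096 (X(p) = 5 - 1*2101 = 5 - 2101 = -2096)
O = -811 (O = -839 - 1*(-28) = -839 + 28 = -811)
u(j) = -1/811 (u(j) = 1/(-811) = -1/811)
(u(-885) + X(2042))/(-4823379 + 3892664) = (-1/811 - 2096)/(-4823379 + 3892664) = -1699857/811/(-930715) = -1699857/811*(-1/930715) = 1699857/754809865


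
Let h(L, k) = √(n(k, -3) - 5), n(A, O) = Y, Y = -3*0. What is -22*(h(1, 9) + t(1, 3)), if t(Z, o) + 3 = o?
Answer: -22*I*√5 ≈ -49.193*I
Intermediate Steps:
Y = 0
t(Z, o) = -3 + o
n(A, O) = 0
h(L, k) = I*√5 (h(L, k) = √(0 - 5) = √(-5) = I*√5)
-22*(h(1, 9) + t(1, 3)) = -22*(I*√5 + (-3 + 3)) = -22*(I*√5 + 0) = -22*I*√5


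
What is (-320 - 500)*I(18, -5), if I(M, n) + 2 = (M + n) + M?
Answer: -23780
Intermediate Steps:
I(M, n) = -2 + n + 2*M (I(M, n) = -2 + ((M + n) + M) = -2 + (n + 2*M) = -2 + n + 2*M)
(-320 - 500)*I(18, -5) = (-320 - 500)*(-2 - 5 + 2*18) = -820*(-2 - 5 + 36) = -820*29 = -23780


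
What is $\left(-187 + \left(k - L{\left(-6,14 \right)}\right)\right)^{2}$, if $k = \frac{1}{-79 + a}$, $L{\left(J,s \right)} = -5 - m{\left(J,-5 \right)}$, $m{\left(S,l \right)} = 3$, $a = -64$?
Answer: $\frac{655257604}{20449} \approx 32044.0$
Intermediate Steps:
$L{\left(J,s \right)} = -8$ ($L{\left(J,s \right)} = -5 - 3 = -8$)
$k = - \frac{1}{143}$ ($k = \frac{1}{-79 - 64} = \frac{1}{-143} = - \frac{1}{143} \approx -0.006993$)
$\left(-187 + \left(k - L{\left(-6,14 \right)}\right)\right)^{2} = \left(-187 - - \frac{1143}{143}\right)^{2} = \left(-187 + \left(- \frac{1}{143} + 8\right)\right)^{2} = \left(-187 + \frac{1143}{143}\right)^{2} = \left(- \frac{25598}{143}\right)^{2} = \frac{655257604}{20449}$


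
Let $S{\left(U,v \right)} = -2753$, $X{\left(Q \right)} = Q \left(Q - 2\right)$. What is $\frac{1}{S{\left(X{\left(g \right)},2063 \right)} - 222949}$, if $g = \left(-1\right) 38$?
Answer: $- \frac{1}{225702} \approx -4.4306 \cdot 10^{-6}$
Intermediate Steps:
$g = -38$
$X{\left(Q \right)} = Q \left(-2 + Q\right)$
$\frac{1}{S{\left(X{\left(g \right)},2063 \right)} - 222949} = \frac{1}{-2753 - 222949} = \frac{1}{-225702} = - \frac{1}{225702}$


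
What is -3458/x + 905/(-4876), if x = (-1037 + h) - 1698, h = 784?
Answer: 15095553/9513076 ≈ 1.5868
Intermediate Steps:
x = -1951 (x = (-1037 + 784) - 1698 = -253 - 1698 = -1951)
-3458/x + 905/(-4876) = -3458/(-1951) + 905/(-4876) = -3458*(-1/1951) + 905*(-1/4876) = 3458/1951 - 905/4876 = 15095553/9513076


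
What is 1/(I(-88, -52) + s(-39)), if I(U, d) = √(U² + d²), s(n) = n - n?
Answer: √653/2612 ≈ 0.0097833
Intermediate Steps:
s(n) = 0
1/(I(-88, -52) + s(-39)) = 1/(√((-88)² + (-52)²) + 0) = 1/(√(7744 + 2704) + 0) = 1/(√10448 + 0) = 1/(4*√653 + 0) = 1/(4*√653) = √653/2612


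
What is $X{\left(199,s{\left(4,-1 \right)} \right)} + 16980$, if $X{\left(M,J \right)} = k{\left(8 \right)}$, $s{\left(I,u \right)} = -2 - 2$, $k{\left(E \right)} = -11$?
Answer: $16969$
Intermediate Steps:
$s{\left(I,u \right)} = -4$
$X{\left(M,J \right)} = -11$
$X{\left(199,s{\left(4,-1 \right)} \right)} + 16980 = -11 + 16980 = 16969$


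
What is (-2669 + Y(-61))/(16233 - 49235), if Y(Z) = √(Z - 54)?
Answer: 2669/33002 - I*√115/33002 ≈ 0.080874 - 0.00032494*I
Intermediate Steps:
Y(Z) = √(-54 + Z)
(-2669 + Y(-61))/(16233 - 49235) = (-2669 + √(-54 - 61))/(16233 - 49235) = (-2669 + √(-115))/(-33002) = (-2669 + I*√115)*(-1/33002) = 2669/33002 - I*√115/33002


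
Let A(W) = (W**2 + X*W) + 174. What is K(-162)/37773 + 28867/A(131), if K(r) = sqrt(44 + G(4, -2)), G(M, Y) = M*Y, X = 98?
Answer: 363524743/379908243 ≈ 0.95687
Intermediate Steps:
K(r) = 6 (K(r) = sqrt(44 + 4*(-2)) = sqrt(44 - 8) = sqrt(36) = 6)
A(W) = 174 + W**2 + 98*W (A(W) = (W**2 + 98*W) + 174 = 174 + W**2 + 98*W)
K(-162)/37773 + 28867/A(131) = 6/37773 + 28867/(174 + 131**2 + 98*131) = 6*(1/37773) + 28867/(174 + 17161 + 12838) = 2/12591 + 28867/30173 = 363524743/379908243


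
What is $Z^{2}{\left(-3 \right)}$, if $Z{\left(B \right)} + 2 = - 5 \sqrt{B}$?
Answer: $-71 + 20 i \sqrt{3} \approx -71.0 + 34.641 i$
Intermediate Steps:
$Z{\left(B \right)} = -2 - 5 \sqrt{B}$
$Z^{2}{\left(-3 \right)} = \left(-2 - 5 \sqrt{-3}\right)^{2} = \left(-2 - 5 i \sqrt{3}\right)^{2}$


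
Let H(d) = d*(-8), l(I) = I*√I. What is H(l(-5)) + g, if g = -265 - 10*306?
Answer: -3325 + 40*I*√5 ≈ -3325.0 + 89.443*I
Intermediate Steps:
l(I) = I^(3/2)
H(d) = -8*d
g = -3325 (g = -265 - 3060 = -3325)
H(l(-5)) + g = -(-40)*I*√5 - 3325 = 40*I*√5 - 3325 = -3325 + 40*I*√5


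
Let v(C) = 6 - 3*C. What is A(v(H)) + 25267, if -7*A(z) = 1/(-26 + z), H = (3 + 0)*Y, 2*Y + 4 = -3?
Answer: 4067985/161 ≈ 25267.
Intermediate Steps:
Y = -7/2 (Y = -2 + (½)*(-3) = -2 - 3/2 = -7/2 ≈ -3.5000)
H = -21/2 (H = (3 + 0)*(-7/2) = 3*(-7/2) = -21/2 ≈ -10.500)
A(z) = -1/(7*(-26 + z))
A(v(H)) + 25267 = -1/(-182 + 7*(6 - 3*(-21/2))) + 25267 = -1/(-182 + 7*(6 + 63/2)) + 25267 = -1/(-182 + 7*(75/2)) + 25267 = -1/(-182 + 525/2) + 25267 = -1/161/2 + 25267 = -1*2/161 + 25267 = -2/161 + 25267 = 4067985/161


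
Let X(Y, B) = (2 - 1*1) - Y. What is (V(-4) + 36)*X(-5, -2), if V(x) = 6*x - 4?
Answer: 48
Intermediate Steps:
V(x) = -4 + 6*x
X(Y, B) = 1 - Y (X(Y, B) = (2 - 1) - Y = 1 - Y)
(V(-4) + 36)*X(-5, -2) = ((-4 + 6*(-4)) + 36)*(1 - 1*(-5)) = ((-4 - 24) + 36)*(1 + 5) = (-28 + 36)*6 = 8*6 = 48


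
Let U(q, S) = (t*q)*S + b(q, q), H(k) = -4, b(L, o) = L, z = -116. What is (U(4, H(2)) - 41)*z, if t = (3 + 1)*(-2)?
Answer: -10556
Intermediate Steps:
t = -8 (t = 4*(-2) = -8)
U(q, S) = q - 8*S*q (U(q, S) = (-8*q)*S + q = -8*S*q + q = q - 8*S*q)
(U(4, H(2)) - 41)*z = (4*(1 - 8*(-4)) - 41)*(-116) = (4*(1 + 32) - 41)*(-116) = (4*33 - 41)*(-116) = (132 - 41)*(-116) = 91*(-116) = -10556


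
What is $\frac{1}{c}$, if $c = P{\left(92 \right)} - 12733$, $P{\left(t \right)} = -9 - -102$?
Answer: $- \frac{1}{12640} \approx -7.9114 \cdot 10^{-5}$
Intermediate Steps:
$P{\left(t \right)} = 93$ ($P{\left(t \right)} = -9 + 102 = 93$)
$c = -12640$ ($c = 93 - 12733 = -12640$)
$\frac{1}{c} = \frac{1}{-12640} = - \frac{1}{12640}$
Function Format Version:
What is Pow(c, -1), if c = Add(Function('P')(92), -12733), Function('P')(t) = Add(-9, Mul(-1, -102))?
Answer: Rational(-1, 12640) ≈ -7.9114e-5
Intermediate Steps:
Function('P')(t) = 93 (Function('P')(t) = Add(-9, 102) = 93)
c = -12640 (c = Add(93, -12733) = -12640)
Pow(c, -1) = Pow(-12640, -1) = Rational(-1, 12640)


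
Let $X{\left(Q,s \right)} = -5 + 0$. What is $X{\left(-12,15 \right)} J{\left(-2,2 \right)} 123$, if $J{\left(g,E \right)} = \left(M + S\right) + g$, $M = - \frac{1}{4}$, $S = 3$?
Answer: $- \frac{1845}{4} \approx -461.25$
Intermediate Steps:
$M = - \frac{1}{4}$ ($M = \left(-1\right) \frac{1}{4} = - \frac{1}{4} \approx -0.25$)
$J{\left(g,E \right)} = \frac{11}{4} + g$ ($J{\left(g,E \right)} = \left(- \frac{1}{4} + 3\right) + g = \frac{11}{4} + g$)
$X{\left(Q,s \right)} = -5$
$X{\left(-12,15 \right)} J{\left(-2,2 \right)} 123 = - 5 \left(\frac{11}{4} - 2\right) 123 = \left(-5\right) \frac{3}{4} \cdot 123 = \left(- \frac{15}{4}\right) 123 = - \frac{1845}{4}$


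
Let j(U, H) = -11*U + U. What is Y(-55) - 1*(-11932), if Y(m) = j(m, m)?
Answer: 12482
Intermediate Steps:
j(U, H) = -10*U
Y(m) = -10*m
Y(-55) - 1*(-11932) = -10*(-55) - 1*(-11932) = 550 + 11932 = 12482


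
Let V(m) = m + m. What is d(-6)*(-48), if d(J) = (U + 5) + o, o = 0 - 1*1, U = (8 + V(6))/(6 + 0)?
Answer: -352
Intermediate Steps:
V(m) = 2*m
U = 10/3 (U = (8 + 2*6)/(6 + 0) = (8 + 12)/6 = 20*(⅙) = 10/3 ≈ 3.3333)
o = -1 (o = 0 - 1 = -1)
d(J) = 22/3 (d(J) = (10/3 + 5) - 1 = 25/3 - 1 = 22/3)
d(-6)*(-48) = (22/3)*(-48) = -352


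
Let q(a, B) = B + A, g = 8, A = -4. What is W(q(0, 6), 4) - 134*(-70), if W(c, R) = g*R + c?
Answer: 9414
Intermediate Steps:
q(a, B) = -4 + B (q(a, B) = B - 4 = -4 + B)
W(c, R) = c + 8*R (W(c, R) = 8*R + c = c + 8*R)
W(q(0, 6), 4) - 134*(-70) = ((-4 + 6) + 8*4) - 134*(-70) = (2 + 32) + 9380 = 34 + 9380 = 9414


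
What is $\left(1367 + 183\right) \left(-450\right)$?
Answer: $-697500$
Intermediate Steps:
$\left(1367 + 183\right) \left(-450\right) = 1550 \left(-450\right) = -697500$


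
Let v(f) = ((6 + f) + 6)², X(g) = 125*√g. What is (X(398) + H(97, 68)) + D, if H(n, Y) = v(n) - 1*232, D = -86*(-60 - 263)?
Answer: 39427 + 125*√398 ≈ 41921.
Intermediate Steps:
v(f) = (12 + f)²
D = 27778 (D = -86*(-323) = 27778)
H(n, Y) = -232 + (12 + n)² (H(n, Y) = (12 + n)² - 1*232 = (12 + n)² - 232 = -232 + (12 + n)²)
(X(398) + H(97, 68)) + D = (125*√398 + (-232 + (12 + 97)²)) + 27778 = (125*√398 + (-232 + 109²)) + 27778 = (125*√398 + (-232 + 11881)) + 27778 = (125*√398 + 11649) + 27778 = (11649 + 125*√398) + 27778 = 39427 + 125*√398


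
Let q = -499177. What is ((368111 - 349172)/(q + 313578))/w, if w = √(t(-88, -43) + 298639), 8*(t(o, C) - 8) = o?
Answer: -18939*√74659/27713271482 ≈ -0.00018673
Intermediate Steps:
t(o, C) = 8 + o/8
w = 2*√74659 (w = √((8 + (⅛)*(-88)) + 298639) = √((8 - 11) + 298639) = √(-3 + 298639) = √298636 = 2*√74659 ≈ 546.48)
((368111 - 349172)/(q + 313578))/w = ((368111 - 349172)/(-499177 + 313578))/((2*√74659)) = (18939/(-185599))*(√74659/149318) = (18939*(-1/185599))*(√74659/149318) = -18939*√74659/27713271482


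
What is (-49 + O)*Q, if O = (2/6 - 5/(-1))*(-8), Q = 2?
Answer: -550/3 ≈ -183.33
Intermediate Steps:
O = -128/3 (O = (2*(1/6) - 5*(-1))*(-8) = (1/3 + 5)*(-8) = (16/3)*(-8) = -128/3 ≈ -42.667)
(-49 + O)*Q = (-49 - 128/3)*2 = -275/3*2 = -550/3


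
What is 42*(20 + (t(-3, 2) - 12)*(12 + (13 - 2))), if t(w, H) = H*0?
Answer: -10752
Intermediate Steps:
t(w, H) = 0
42*(20 + (t(-3, 2) - 12)*(12 + (13 - 2))) = 42*(20 + (0 - 12)*(12 + (13 - 2))) = 42*(20 - 12*(12 + 11)) = 42*(20 - 12*23) = 42*(20 - 276) = 42*(-256) = -10752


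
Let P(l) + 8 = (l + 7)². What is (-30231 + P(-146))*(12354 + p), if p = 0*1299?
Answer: -134880972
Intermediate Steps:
p = 0
P(l) = -8 + (7 + l)² (P(l) = -8 + (l + 7)² = -8 + (7 + l)²)
(-30231 + P(-146))*(12354 + p) = (-30231 + (-8 + (7 - 146)²))*(12354 + 0) = (-30231 + (-8 + (-139)²))*12354 = (-30231 + (-8 + 19321))*12354 = (-30231 + 19313)*12354 = -10918*12354 = -134880972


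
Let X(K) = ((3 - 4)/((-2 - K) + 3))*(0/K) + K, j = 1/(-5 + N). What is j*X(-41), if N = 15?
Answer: -41/10 ≈ -4.1000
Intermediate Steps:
j = ⅒ (j = 1/(-5 + 15) = 1/10 = ⅒ ≈ 0.10000)
X(K) = K (X(K) = -1/(1 - K)*0 + K = 0 + K = K)
j*X(-41) = (⅒)*(-41) = -41/10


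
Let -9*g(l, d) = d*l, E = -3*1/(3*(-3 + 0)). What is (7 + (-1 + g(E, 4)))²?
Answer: 24964/729 ≈ 34.244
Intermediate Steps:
E = ⅓ (E = -3/((-3*3)) = -3/(-9) = -3*(-⅑) = ⅓ ≈ 0.33333)
g(l, d) = -d*l/9
(7 + (-1 + g(E, 4)))² = (7 + (-1 - ⅑*4*⅓))² = (7 + (-1 - 4/27))² = (7 - 31/27)² = (158/27)² = 24964/729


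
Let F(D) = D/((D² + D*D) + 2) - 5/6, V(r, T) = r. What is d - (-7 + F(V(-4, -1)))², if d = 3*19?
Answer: -64693/10404 ≈ -6.2181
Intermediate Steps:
F(D) = -⅚ + D/(2 + 2*D²) (F(D) = D/((D² + D²) + 2) - 5*⅙ = D/(2*D² + 2) - ⅚ = D/(2 + 2*D²) - ⅚ = -⅚ + D/(2 + 2*D²))
d = 57
d - (-7 + F(V(-4, -1)))² = 57 - (-7 + (-5 - 5*(-4)² + 3*(-4))/(6*(1 + (-4)²)))² = 57 - (-7 + (-5 - 5*16 - 12)/(6*(1 + 16)))² = 57 - (-7 + (⅙)*(-5 - 80 - 12)/17)² = 57 - (-7 + (⅙)*(1/17)*(-97))² = 57 - (-7 - 97/102)² = 57 - (-811/102)² = 57 - 1*657721/10404 = 57 - 657721/10404 = -64693/10404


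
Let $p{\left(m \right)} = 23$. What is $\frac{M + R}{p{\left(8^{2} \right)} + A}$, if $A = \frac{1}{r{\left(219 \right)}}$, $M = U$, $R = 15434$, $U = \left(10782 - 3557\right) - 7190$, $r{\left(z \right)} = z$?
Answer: $\frac{3387711}{5038} \approx 672.43$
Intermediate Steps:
$U = 35$ ($U = 7225 - 7190 = 35$)
$M = 35$
$A = \frac{1}{219} \approx 0.0045662$
$\frac{M + R}{p{\left(8^{2} \right)} + A} = \frac{35 + 15434}{23 + \frac{1}{219}} = \frac{15469}{\frac{5038}{219}} = 15469 \cdot \frac{219}{5038} = \frac{3387711}{5038}$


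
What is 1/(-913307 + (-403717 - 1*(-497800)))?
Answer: -1/819224 ≈ -1.2207e-6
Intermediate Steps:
1/(-913307 + (-403717 - 1*(-497800))) = 1/(-913307 + (-403717 + 497800)) = 1/(-913307 + 94083) = 1/(-819224) = -1/819224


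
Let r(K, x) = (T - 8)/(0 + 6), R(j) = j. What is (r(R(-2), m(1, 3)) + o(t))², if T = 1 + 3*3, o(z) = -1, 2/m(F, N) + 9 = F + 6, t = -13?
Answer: 4/9 ≈ 0.44444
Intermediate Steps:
m(F, N) = 2/(-3 + F) (m(F, N) = 2/(-9 + (F + 6)) = 2/(-9 + (6 + F)) = 2/(-3 + F))
T = 10 (T = 1 + 9 = 10)
r(K, x) = ⅓ (r(K, x) = (10 - 8)/(0 + 6) = 2/6 = 2*(⅙) = ⅓)
(r(R(-2), m(1, 3)) + o(t))² = (⅓ - 1)² = (-⅔)² = 4/9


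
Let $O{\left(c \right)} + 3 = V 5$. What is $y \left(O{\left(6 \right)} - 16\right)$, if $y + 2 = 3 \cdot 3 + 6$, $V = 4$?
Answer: $13$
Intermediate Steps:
$y = 13$ ($y = -2 + \left(3 \cdot 3 + 6\right) = -2 + \left(9 + 6\right) = -2 + 15 = 13$)
$O{\left(c \right)} = 17$ ($O{\left(c \right)} = -3 + 4 \cdot 5 = -3 + 20 = 17$)
$y \left(O{\left(6 \right)} - 16\right) = 13 \left(17 - 16\right) = 13 \cdot 1 = 13$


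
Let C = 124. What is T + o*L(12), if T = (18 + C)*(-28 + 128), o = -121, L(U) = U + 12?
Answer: 11296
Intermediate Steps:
L(U) = 12 + U
T = 14200 (T = (18 + 124)*(-28 + 128) = 142*100 = 14200)
T + o*L(12) = 14200 - 121*(12 + 12) = 14200 - 121*24 = 14200 - 2904 = 11296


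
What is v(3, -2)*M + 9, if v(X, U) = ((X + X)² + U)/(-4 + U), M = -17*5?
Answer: 1472/3 ≈ 490.67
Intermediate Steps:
M = -85
v(X, U) = (U + 4*X²)/(-4 + U) (v(X, U) = ((2*X)² + U)/(-4 + U) = (4*X² + U)/(-4 + U) = (U + 4*X²)/(-4 + U))
v(3, -2)*M + 9 = ((-2 + 4*3²)/(-4 - 2))*(-85) + 9 = ((-2 + 4*9)/(-6))*(-85) + 9 = -(-2 + 36)/6*(-85) + 9 = -⅙*34*(-85) + 9 = -17/3*(-85) + 9 = 1445/3 + 9 = 1472/3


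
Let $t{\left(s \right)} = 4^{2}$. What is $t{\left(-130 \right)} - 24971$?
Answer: $-24955$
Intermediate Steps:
$t{\left(s \right)} = 16$
$t{\left(-130 \right)} - 24971 = 16 - 24971 = -24955$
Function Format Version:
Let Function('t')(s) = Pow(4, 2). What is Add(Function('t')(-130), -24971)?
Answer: -24955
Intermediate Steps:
Function('t')(s) = 16
Add(Function('t')(-130), -24971) = Add(16, -24971) = -24955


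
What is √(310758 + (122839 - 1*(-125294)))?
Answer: 3*√62099 ≈ 747.59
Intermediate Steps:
√(310758 + (122839 - 1*(-125294))) = √(310758 + (122839 + 125294)) = √(310758 + 248133) = √558891 = 3*√62099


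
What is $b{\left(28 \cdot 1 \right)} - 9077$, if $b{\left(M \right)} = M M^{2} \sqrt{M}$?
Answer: $-9077 + 43904 \sqrt{7} \approx 1.0708 \cdot 10^{5}$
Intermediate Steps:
$b{\left(M \right)} = M^{\frac{7}{2}}$ ($b{\left(M \right)} = M^{3} \sqrt{M} = M^{\frac{7}{2}}$)
$b{\left(28 \cdot 1 \right)} - 9077 = \left(28 \cdot 1\right)^{\frac{7}{2}} - 9077 = 28^{\frac{7}{2}} - 9077 = 43904 \sqrt{7} - 9077 = -9077 + 43904 \sqrt{7}$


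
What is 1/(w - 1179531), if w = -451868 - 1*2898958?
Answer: -1/4530357 ≈ -2.2073e-7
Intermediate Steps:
w = -3350826 (w = -451868 - 2898958 = -3350826)
1/(w - 1179531) = 1/(-3350826 - 1179531) = 1/(-4530357) = -1/4530357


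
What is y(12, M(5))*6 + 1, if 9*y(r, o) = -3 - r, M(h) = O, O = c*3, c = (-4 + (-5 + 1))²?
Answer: -9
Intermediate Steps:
c = 64 (c = (-4 - 4)² = (-8)² = 64)
O = 192 (O = 64*3 = 192)
M(h) = 192
y(r, o) = -⅓ - r/9 (y(r, o) = (-3 - r)/9 = -⅓ - r/9)
y(12, M(5))*6 + 1 = (-⅓ - ⅑*12)*6 + 1 = (-⅓ - 4/3)*6 + 1 = -5/3*6 + 1 = -10 + 1 = -9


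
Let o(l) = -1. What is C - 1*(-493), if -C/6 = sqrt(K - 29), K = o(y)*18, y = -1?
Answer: 493 - 6*I*sqrt(47) ≈ 493.0 - 41.134*I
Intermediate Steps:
K = -18 (K = -1*18 = -18)
C = -6*I*sqrt(47) (C = -6*sqrt(-18 - 29) = -6*I*sqrt(47) ≈ -41.134*I)
C - 1*(-493) = -6*I*sqrt(47) - 1*(-493) = -6*I*sqrt(47) + 493 = 493 - 6*I*sqrt(47)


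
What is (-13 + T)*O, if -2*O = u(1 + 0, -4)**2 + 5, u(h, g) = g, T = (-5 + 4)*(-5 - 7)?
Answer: 21/2 ≈ 10.500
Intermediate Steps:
T = 12 (T = -1*(-12) = 12)
O = -21/2 (O = -((-4)**2 + 5)/2 = -(16 + 5)/2 = -1/2*21 = -21/2 ≈ -10.500)
(-13 + T)*O = (-13 + 12)*(-21/2) = -1*(-21/2) = 21/2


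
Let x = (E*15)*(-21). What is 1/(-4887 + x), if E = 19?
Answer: -1/10872 ≈ -9.1979e-5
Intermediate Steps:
x = -5985 (x = (19*15)*(-21) = 285*(-21) = -5985)
1/(-4887 + x) = 1/(-4887 - 5985) = 1/(-10872) = -1/10872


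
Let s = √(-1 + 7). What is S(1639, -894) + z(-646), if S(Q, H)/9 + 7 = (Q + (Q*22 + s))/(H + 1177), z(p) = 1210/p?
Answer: 103655197/91409 + 9*√6/283 ≈ 1134.0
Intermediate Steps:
s = √6 ≈ 2.4495
S(Q, H) = -63 + 9*(√6 + 23*Q)/(1177 + H) (S(Q, H) = -63 + 9*((Q + (Q*22 + √6))/(H + 1177)) = -63 + 9*((Q + (22*Q + √6))/(1177 + H)) = -63 + 9*((Q + (√6 + 22*Q))/(1177 + H)) = -63 + 9*((√6 + 23*Q)/(1177 + H)) = -63 + 9*(√6 + 23*Q)/(1177 + H))
S(1639, -894) + z(-646) = 9*(-8239 + √6 - 7*(-894) + 23*1639)/(1177 - 894) + 1210/(-646) = 9*(-8239 + √6 + 6258 + 37697)/283 + 1210*(-1/646) = 9*(1/283)*(35716 + √6) - 605/323 = (321444/283 + 9*√6/283) - 605/323 = 103655197/91409 + 9*√6/283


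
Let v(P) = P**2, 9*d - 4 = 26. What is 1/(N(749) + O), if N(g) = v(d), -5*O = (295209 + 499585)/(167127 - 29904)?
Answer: 686115/6828706 ≈ 0.10048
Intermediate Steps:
O = -794794/686115 (O = -(295209 + 499585)/(5*(167127 - 29904)) = -794794/(5*137223) = -1/5*794794/137223 = -794794/686115 ≈ -1.1584)
d = 10/3 (d = 4/9 + (1/9)*26 = 4/9 + 26/9 = 10/3 ≈ 3.3333)
N(g) = 100/9 (N(g) = (10/3)**2 = 100/9)
1/(N(749) + O) = 1/(100/9 - 794794/686115) = 1/(6828706/686115) = 686115/6828706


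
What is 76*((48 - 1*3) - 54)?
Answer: -684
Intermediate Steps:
76*((48 - 1*3) - 54) = 76*((48 - 3) - 54) = 76*(45 - 54) = 76*(-9) = -684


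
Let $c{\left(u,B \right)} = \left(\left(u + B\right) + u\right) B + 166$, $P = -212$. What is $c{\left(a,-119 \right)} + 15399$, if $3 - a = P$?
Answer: $-21444$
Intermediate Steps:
$a = 215$ ($a = 3 - -212 = 3 + 212 = 215$)
$c{\left(u,B \right)} = 166 + B \left(B + 2 u\right)$ ($c{\left(u,B \right)} = \left(\left(B + u\right) + u\right) B + 166 = \left(B + 2 u\right) B + 166 = B \left(B + 2 u\right) + 166 = 166 + B \left(B + 2 u\right)$)
$c{\left(a,-119 \right)} + 15399 = \left(166 + \left(-119\right)^{2} + 2 \left(-119\right) 215\right) + 15399 = \left(166 + 14161 - 51170\right) + 15399 = -36843 + 15399 = -21444$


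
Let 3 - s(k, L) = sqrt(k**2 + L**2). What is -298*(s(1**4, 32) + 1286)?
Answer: -384122 + 1490*sqrt(41) ≈ -3.7458e+5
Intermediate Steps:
s(k, L) = 3 - sqrt(L**2 + k**2) (s(k, L) = 3 - sqrt(k**2 + L**2) = 3 - sqrt(L**2 + k**2))
-298*(s(1**4, 32) + 1286) = -298*((3 - sqrt(32**2 + (1**4)**2)) + 1286) = -298*((3 - sqrt(1024 + 1**2)) + 1286) = -298*((3 - sqrt(1024 + 1)) + 1286) = -298*((3 - sqrt(1025)) + 1286) = -298*((3 - 5*sqrt(41)) + 1286) = -298*(1289 - 5*sqrt(41)) = -384122 + 1490*sqrt(41)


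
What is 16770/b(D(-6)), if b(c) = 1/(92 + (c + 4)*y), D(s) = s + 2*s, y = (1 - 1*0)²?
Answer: 1308060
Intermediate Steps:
y = 1 (y = (1 + 0)² = 1² = 1)
D(s) = 3*s
b(c) = 1/(96 + c) (b(c) = 1/(92 + (c + 4)*1) = 1/(92 + (4 + c)*1) = 1/(92 + (4 + c)) = 1/(96 + c))
16770/b(D(-6)) = 16770/(1/(96 + 3*(-6))) = 16770/(1/(96 - 18)) = 16770/(1/78) = 16770*78 = 1308060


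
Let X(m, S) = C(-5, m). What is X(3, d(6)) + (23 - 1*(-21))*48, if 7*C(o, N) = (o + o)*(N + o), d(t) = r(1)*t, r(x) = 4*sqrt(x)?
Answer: 14804/7 ≈ 2114.9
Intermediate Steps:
d(t) = 4*t (d(t) = (4*sqrt(1))*t = (4*1)*t = 4*t)
C(o, N) = 2*o*(N + o)/7 (C(o, N) = ((o + o)*(N + o))/7 = ((2*o)*(N + o))/7 = (2*o*(N + o))/7 = 2*o*(N + o)/7)
X(m, S) = 50/7 - 10*m/7 (X(m, S) = (2/7)*(-5)*(m - 5) = (2/7)*(-5)*(-5 + m) = 50/7 - 10*m/7)
X(3, d(6)) + (23 - 1*(-21))*48 = (50/7 - 10/7*3) + (23 - 1*(-21))*48 = (50/7 - 30/7) + (23 + 21)*48 = 20/7 + 44*48 = 20/7 + 2112 = 14804/7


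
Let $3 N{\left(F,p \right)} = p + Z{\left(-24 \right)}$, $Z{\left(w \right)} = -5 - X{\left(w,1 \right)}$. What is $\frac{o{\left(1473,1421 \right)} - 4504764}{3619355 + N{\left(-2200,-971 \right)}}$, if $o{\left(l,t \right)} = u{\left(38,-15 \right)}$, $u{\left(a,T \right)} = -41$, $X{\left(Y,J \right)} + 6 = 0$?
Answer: $- \frac{2702883}{2171419} \approx -1.2448$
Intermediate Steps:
$X{\left(Y,J \right)} = -6$ ($X{\left(Y,J \right)} = -6 + 0 = -6$)
$Z{\left(w \right)} = 1$ ($Z{\left(w \right)} = -5 - -6 = -5 + 6 = 1$)
$o{\left(l,t \right)} = -41$
$N{\left(F,p \right)} = \frac{1}{3} + \frac{p}{3}$ ($N{\left(F,p \right)} = \frac{p + 1}{3} = \frac{1 + p}{3} = \frac{1}{3} + \frac{p}{3}$)
$\frac{o{\left(1473,1421 \right)} - 4504764}{3619355 + N{\left(-2200,-971 \right)}} = \frac{-41 - 4504764}{3619355 + \left(\frac{1}{3} + \frac{1}{3} \left(-971\right)\right)} = - \frac{4504805}{3619355 + \left(\frac{1}{3} - \frac{971}{3}\right)} = - \frac{4504805}{3619355 - \frac{970}{3}} = - \frac{4504805}{\frac{10857095}{3}} = \left(-4504805\right) \frac{3}{10857095} = - \frac{2702883}{2171419}$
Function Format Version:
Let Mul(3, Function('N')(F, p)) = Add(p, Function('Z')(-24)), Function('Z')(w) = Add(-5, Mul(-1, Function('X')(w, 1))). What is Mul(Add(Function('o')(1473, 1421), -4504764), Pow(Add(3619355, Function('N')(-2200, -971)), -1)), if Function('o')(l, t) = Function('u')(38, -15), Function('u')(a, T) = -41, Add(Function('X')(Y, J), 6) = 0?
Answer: Rational(-2702883, 2171419) ≈ -1.2448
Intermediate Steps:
Function('X')(Y, J) = -6 (Function('X')(Y, J) = Add(-6, 0) = -6)
Function('Z')(w) = 1 (Function('Z')(w) = Add(-5, Mul(-1, -6)) = Add(-5, 6) = 1)
Function('o')(l, t) = -41
Function('N')(F, p) = Add(Rational(1, 3), Mul(Rational(1, 3), p)) (Function('N')(F, p) = Mul(Rational(1, 3), Add(p, 1)) = Mul(Rational(1, 3), Add(1, p)) = Add(Rational(1, 3), Mul(Rational(1, 3), p)))
Mul(Add(Function('o')(1473, 1421), -4504764), Pow(Add(3619355, Function('N')(-2200, -971)), -1)) = Mul(Add(-41, -4504764), Pow(Add(3619355, Add(Rational(1, 3), Mul(Rational(1, 3), -971))), -1)) = Mul(-4504805, Pow(Add(3619355, Add(Rational(1, 3), Rational(-971, 3))), -1)) = Mul(-4504805, Pow(Add(3619355, Rational(-970, 3)), -1)) = Mul(-4504805, Pow(Rational(10857095, 3), -1)) = Mul(-4504805, Rational(3, 10857095)) = Rational(-2702883, 2171419)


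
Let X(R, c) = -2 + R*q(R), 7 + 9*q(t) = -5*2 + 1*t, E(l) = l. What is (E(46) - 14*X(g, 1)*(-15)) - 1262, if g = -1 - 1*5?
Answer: 1584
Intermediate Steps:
g = -6 (g = -1 - 5 = -6)
q(t) = -17/9 + t/9 (q(t) = -7/9 + (-5*2 + 1*t)/9 = -7/9 + (-10 + t)/9 = -7/9 + (-10/9 + t/9) = -17/9 + t/9)
X(R, c) = -2 + R*(-17/9 + R/9)
(E(46) - 14*X(g, 1)*(-15)) - 1262 = (46 - 14*(-2 + (1/9)*(-6)*(-17 - 6))*(-15)) - 1262 = (46 - 14*(-2 + (1/9)*(-6)*(-23))*(-15)) - 1262 = (46 - 14*(-2 + 46/3)*(-15)) - 1262 = (46 - 14*40/3*(-15)) - 1262 = (46 - 560/3*(-15)) - 1262 = (46 + 2800) - 1262 = 2846 - 1262 = 1584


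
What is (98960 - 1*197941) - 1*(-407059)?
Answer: 308078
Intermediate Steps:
(98960 - 1*197941) - 1*(-407059) = (98960 - 197941) + 407059 = -98981 + 407059 = 308078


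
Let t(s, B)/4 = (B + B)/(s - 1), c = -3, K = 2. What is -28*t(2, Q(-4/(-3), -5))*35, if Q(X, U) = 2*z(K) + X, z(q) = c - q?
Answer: 203840/3 ≈ 67947.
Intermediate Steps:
z(q) = -3 - q
Q(X, U) = -10 + X (Q(X, U) = 2*(-3 - 1*2) + X = 2*(-3 - 2) + X = 2*(-5) + X = -10 + X)
t(s, B) = 8*B/(-1 + s) (t(s, B) = 4*((B + B)/(s - 1)) = 4*((2*B)/(-1 + s)) = 4*(2*B/(-1 + s)) = 8*B/(-1 + s))
-28*t(2, Q(-4/(-3), -5))*35 = -224*(-10 - 4/(-3))/(-1 + 2)*35 = -224*(-10 - 4*(-⅓))/1*35 = -224*(-10 + 4/3)*35 = -224*(-26)/3*35 = -28*(-208/3)*35 = (5824/3)*35 = 203840/3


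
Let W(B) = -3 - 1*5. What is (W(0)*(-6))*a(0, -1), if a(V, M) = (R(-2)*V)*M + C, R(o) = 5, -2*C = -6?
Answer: 144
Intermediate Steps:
C = 3 (C = -½*(-6) = 3)
a(V, M) = 3 + 5*M*V (a(V, M) = (5*V)*M + 3 = 5*M*V + 3 = 3 + 5*M*V)
W(B) = -8 (W(B) = -3 - 5 = -8)
(W(0)*(-6))*a(0, -1) = (-8*(-6))*(3 + 5*(-1)*0) = 48*(3 + 0) = 48*3 = 144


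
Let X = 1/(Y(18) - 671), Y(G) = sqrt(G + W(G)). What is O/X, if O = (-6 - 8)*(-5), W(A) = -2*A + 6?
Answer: -46970 + 140*I*sqrt(3) ≈ -46970.0 + 242.49*I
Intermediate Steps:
W(A) = 6 - 2*A
Y(G) = sqrt(6 - G) (Y(G) = sqrt(G + (6 - 2*G)) = sqrt(6 - G))
O = 70 (O = -14*(-5) = 70)
X = 1/(-671 + 2*I*sqrt(3)) (X = 1/(sqrt(6 - 1*18) - 671) = 1/(sqrt(6 - 18) - 671) = 1/(sqrt(-12) - 671) = 1/(2*I*sqrt(3) - 671) = 1/(-671 + 2*I*sqrt(3)) ≈ -0.0014903 - 7.694e-6*I)
O/X = 70/(-671/450253 - 2*I*sqrt(3)/450253)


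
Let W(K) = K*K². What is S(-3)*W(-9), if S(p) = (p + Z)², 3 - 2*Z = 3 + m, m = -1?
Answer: -18225/4 ≈ -4556.3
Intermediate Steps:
W(K) = K³
Z = ½ (Z = 3/2 - (3 - 1)/2 = 3/2 - ½*2 = 3/2 - 1 = ½ ≈ 0.50000)
S(p) = (½ + p)² (S(p) = (p + ½)² = (½ + p)²)
S(-3)*W(-9) = ((1 + 2*(-3))²/4)*(-9)³ = ((1 - 6)²/4)*(-729) = ((¼)*(-5)²)*(-729) = ((¼)*25)*(-729) = (25/4)*(-729) = -18225/4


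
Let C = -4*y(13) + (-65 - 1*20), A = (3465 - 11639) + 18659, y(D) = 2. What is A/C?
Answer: -3495/31 ≈ -112.74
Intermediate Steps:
A = 10485 (A = -8174 + 18659 = 10485)
C = -93 (C = -4*2 + (-65 - 1*20) = -8 + (-65 - 20) = -8 - 85 = -93)
A/C = 10485/(-93) = 10485*(-1/93) = -3495/31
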